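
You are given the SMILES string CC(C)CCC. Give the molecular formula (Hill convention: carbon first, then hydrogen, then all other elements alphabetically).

C6H14

Walk through each heavy atom and fill implicit hydrogens from standard valence (C 4, N 3, O 2, S 2, halogen 1):
  atom 1: C, bond orders sum to 1 (valence 4) → 3 H
  atom 2: C, bond orders sum to 3 (valence 4) → 1 H
  atom 3: C, bond orders sum to 1 (valence 4) → 3 H
  atom 4: C, bond orders sum to 2 (valence 4) → 2 H
  atom 5: C, bond orders sum to 2 (valence 4) → 2 H
  atom 6: C, bond orders sum to 1 (valence 4) → 3 H
Totals → C:6, H:14.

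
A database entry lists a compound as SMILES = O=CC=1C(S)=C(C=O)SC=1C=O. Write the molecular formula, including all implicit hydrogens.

C7H4O3S2

Walk through each heavy atom and fill implicit hydrogens from standard valence (C 4, N 3, O 2, S 2, halogen 1):
  atom 1: O, bond orders sum to 2 (valence 2) → 0 H
  atom 2: C, bond orders sum to 3 (valence 4) → 1 H
  atom 3: C, bond orders sum to 4 (valence 4) → 0 H
  atom 4: C, bond orders sum to 4 (valence 4) → 0 H
  atom 5: S, bond orders sum to 1 (valence 2) → 1 H
  atom 6: C, bond orders sum to 4 (valence 4) → 0 H
  atom 7: C, bond orders sum to 3 (valence 4) → 1 H
  atom 8: O, bond orders sum to 2 (valence 2) → 0 H
  atom 9: S, bond orders sum to 2 (valence 2) → 0 H
  atom 10: C, bond orders sum to 4 (valence 4) → 0 H
  atom 11: C, bond orders sum to 3 (valence 4) → 1 H
  atom 12: O, bond orders sum to 2 (valence 2) → 0 H
Totals → C:7, H:4, O:3, S:2.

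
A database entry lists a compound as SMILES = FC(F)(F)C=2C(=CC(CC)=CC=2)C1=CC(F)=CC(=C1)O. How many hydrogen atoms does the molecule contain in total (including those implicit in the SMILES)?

Walk through each heavy atom and fill implicit hydrogens from standard valence (C 4, N 3, O 2, S 2, halogen 1):
  atom 1: F (halogen, monovalent) → 0 H
  atom 2: C, bond orders sum to 4 (valence 4) → 0 H
  atom 3: F (halogen, monovalent) → 0 H
  atom 4: F (halogen, monovalent) → 0 H
  atom 5: C, bond orders sum to 4 (valence 4) → 0 H
  atom 6: C, bond orders sum to 4 (valence 4) → 0 H
  atom 7: C, bond orders sum to 3 (valence 4) → 1 H
  atom 8: C, bond orders sum to 4 (valence 4) → 0 H
  atom 9: C, bond orders sum to 2 (valence 4) → 2 H
  atom 10: C, bond orders sum to 1 (valence 4) → 3 H
  atom 11: C, bond orders sum to 3 (valence 4) → 1 H
  atom 12: C, bond orders sum to 3 (valence 4) → 1 H
  atom 13: C, bond orders sum to 4 (valence 4) → 0 H
  atom 14: C, bond orders sum to 3 (valence 4) → 1 H
  atom 15: C, bond orders sum to 4 (valence 4) → 0 H
  atom 16: F (halogen, monovalent) → 0 H
  atom 17: C, bond orders sum to 3 (valence 4) → 1 H
  atom 18: C, bond orders sum to 4 (valence 4) → 0 H
  atom 19: C, bond orders sum to 3 (valence 4) → 1 H
  atom 20: O, bond orders sum to 1 (valence 2) → 1 H
Total hydrogens: 12.

12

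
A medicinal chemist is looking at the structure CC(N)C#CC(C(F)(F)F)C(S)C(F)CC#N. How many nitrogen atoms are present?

2

Scan the SMILES for N atoms (remember two-letter symbols like Cl and Br are single atoms).
Nitrogen count: 2.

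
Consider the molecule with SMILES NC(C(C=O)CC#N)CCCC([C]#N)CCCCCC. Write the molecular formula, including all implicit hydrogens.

C16H27N3O

Walk through each heavy atom and fill implicit hydrogens from standard valence (C 4, N 3, O 2, S 2, halogen 1):
  atom 1: N, bond orders sum to 1 (valence 3) → 2 H
  atom 2: C, bond orders sum to 3 (valence 4) → 1 H
  atom 3: C, bond orders sum to 3 (valence 4) → 1 H
  atom 4: C, bond orders sum to 3 (valence 4) → 1 H
  atom 5: O, bond orders sum to 2 (valence 2) → 0 H
  atom 6: C, bond orders sum to 2 (valence 4) → 2 H
  atom 7: C, bond orders sum to 4 (valence 4) → 0 H
  atom 8: N, bond orders sum to 3 (valence 3) → 0 H
  atom 9: C, bond orders sum to 2 (valence 4) → 2 H
  atom 10: C, bond orders sum to 2 (valence 4) → 2 H
  atom 11: C, bond orders sum to 2 (valence 4) → 2 H
  atom 12: C, bond orders sum to 3 (valence 4) → 1 H
  atom 13: C with explicit H count 0
  atom 14: N, bond orders sum to 3 (valence 3) → 0 H
  atom 15: C, bond orders sum to 2 (valence 4) → 2 H
  atom 16: C, bond orders sum to 2 (valence 4) → 2 H
  atom 17: C, bond orders sum to 2 (valence 4) → 2 H
  atom 18: C, bond orders sum to 2 (valence 4) → 2 H
  atom 19: C, bond orders sum to 2 (valence 4) → 2 H
  atom 20: C, bond orders sum to 1 (valence 4) → 3 H
Totals → C:16, H:27, N:3, O:1.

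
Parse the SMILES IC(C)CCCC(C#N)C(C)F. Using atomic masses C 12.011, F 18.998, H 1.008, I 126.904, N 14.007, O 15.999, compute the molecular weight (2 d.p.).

283.13 g/mol

First, the molecular formula is C9H15FIN (counting implicit H from valence).
  C: 9 × 12.011 = 108.099
  F: 1 × 18.998 = 18.998
  H: 15 × 1.008 = 15.120
  I: 1 × 126.904 = 126.904
  N: 1 × 14.007 = 14.007
Sum: 9×12.011 + 1×18.998 + 15×1.008 + 1×126.904 + 1×14.007 = 283.128 → 283.13 g/mol.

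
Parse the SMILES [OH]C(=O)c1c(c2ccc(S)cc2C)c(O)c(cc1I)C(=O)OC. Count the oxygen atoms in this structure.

Scan the SMILES for O atoms (remember two-letter symbols like Cl and Br are single atoms).
Oxygen count: 5.

5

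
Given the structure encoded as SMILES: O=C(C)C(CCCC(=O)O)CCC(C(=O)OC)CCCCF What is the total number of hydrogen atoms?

27

Walk through each heavy atom and fill implicit hydrogens from standard valence (C 4, N 3, O 2, S 2, halogen 1):
  atom 1: O, bond orders sum to 2 (valence 2) → 0 H
  atom 2: C, bond orders sum to 4 (valence 4) → 0 H
  atom 3: C, bond orders sum to 1 (valence 4) → 3 H
  atom 4: C, bond orders sum to 3 (valence 4) → 1 H
  atom 5: C, bond orders sum to 2 (valence 4) → 2 H
  atom 6: C, bond orders sum to 2 (valence 4) → 2 H
  atom 7: C, bond orders sum to 2 (valence 4) → 2 H
  atom 8: C, bond orders sum to 4 (valence 4) → 0 H
  atom 9: O, bond orders sum to 2 (valence 2) → 0 H
  atom 10: O, bond orders sum to 1 (valence 2) → 1 H
  atom 11: C, bond orders sum to 2 (valence 4) → 2 H
  atom 12: C, bond orders sum to 2 (valence 4) → 2 H
  atom 13: C, bond orders sum to 3 (valence 4) → 1 H
  atom 14: C, bond orders sum to 4 (valence 4) → 0 H
  atom 15: O, bond orders sum to 2 (valence 2) → 0 H
  atom 16: O, bond orders sum to 2 (valence 2) → 0 H
  atom 17: C, bond orders sum to 1 (valence 4) → 3 H
  atom 18: C, bond orders sum to 2 (valence 4) → 2 H
  atom 19: C, bond orders sum to 2 (valence 4) → 2 H
  atom 20: C, bond orders sum to 2 (valence 4) → 2 H
  atom 21: C, bond orders sum to 2 (valence 4) → 2 H
  atom 22: F (halogen, monovalent) → 0 H
Total hydrogens: 27.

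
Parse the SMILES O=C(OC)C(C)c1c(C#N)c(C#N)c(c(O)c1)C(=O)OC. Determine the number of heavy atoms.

Every atom symbol written in the SMILES (organic subset) is one heavy atom; implicit H are not written.
Heavy atoms by element → C:14, N:2, O:5.
Total: 21.

21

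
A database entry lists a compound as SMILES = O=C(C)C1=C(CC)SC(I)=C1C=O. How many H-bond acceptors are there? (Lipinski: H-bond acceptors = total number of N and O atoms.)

N atoms: 0; O atoms: 2.
Lipinski HBA = 0 + 2 = 2.

2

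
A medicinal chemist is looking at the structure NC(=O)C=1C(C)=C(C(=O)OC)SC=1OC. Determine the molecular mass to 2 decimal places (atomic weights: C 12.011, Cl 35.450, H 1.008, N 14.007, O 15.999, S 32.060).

First, the molecular formula is C9H11NO4S (counting implicit H from valence).
  C: 9 × 12.011 = 108.099
  H: 11 × 1.008 = 11.088
  N: 1 × 14.007 = 14.007
  O: 4 × 15.999 = 63.996
  S: 1 × 32.060 = 32.060
Sum: 9×12.011 + 11×1.008 + 1×14.007 + 4×15.999 + 1×32.060 = 229.250 → 229.25 g/mol.

229.25 g/mol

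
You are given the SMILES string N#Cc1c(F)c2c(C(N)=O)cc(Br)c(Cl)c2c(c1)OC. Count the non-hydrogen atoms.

20

Every atom symbol written in the SMILES (organic subset) is one heavy atom; implicit H are not written.
Heavy atoms by element → Br:1, C:13, Cl:1, F:1, N:2, O:2.
Total: 20.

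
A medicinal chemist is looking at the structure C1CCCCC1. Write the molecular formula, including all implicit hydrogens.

Walk through each heavy atom and fill implicit hydrogens from standard valence (C 4, N 3, O 2, S 2, halogen 1):
  atom 1: C, bond orders sum to 2 (valence 4) → 2 H
  atom 2: C, bond orders sum to 2 (valence 4) → 2 H
  atom 3: C, bond orders sum to 2 (valence 4) → 2 H
  atom 4: C, bond orders sum to 2 (valence 4) → 2 H
  atom 5: C, bond orders sum to 2 (valence 4) → 2 H
  atom 6: C, bond orders sum to 2 (valence 4) → 2 H
Totals → C:6, H:12.
In Hill order: C6H12.

C6H12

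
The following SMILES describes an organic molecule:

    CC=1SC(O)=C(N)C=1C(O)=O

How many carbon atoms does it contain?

Count every carbon token in the SMILES (each C, including those in ring-closure positions and inside branches).
Carbon count: 6.

6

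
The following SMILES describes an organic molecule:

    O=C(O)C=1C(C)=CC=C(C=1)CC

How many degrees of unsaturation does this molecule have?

Degree of unsaturation = (number of rings) + (number of π bonds).
Ring closures in the SMILES: 1.
π bonds: 4 double bonds (each 1 DoU) → 4 DoU from unsaturation.
Total DoU = 1 + 4 = 5.

5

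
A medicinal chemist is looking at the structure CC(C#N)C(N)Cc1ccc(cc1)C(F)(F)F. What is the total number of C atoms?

Count every carbon token in the SMILES (each C, including those in ring-closure positions and inside branches).
Carbon count: 12.

12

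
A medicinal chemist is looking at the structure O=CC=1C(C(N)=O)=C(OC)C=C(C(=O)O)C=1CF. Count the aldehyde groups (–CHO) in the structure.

1

The aldehyde motif appears at heavy-atom position 2 in the SMILES.
Other groups present: 1 amide, 1 carboxylic acid, 1 ether.
Aldehyde count: 1.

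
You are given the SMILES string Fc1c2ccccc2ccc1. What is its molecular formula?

C10H7F

Walk through each heavy atom and fill implicit hydrogens from standard valence (C 4, N 3, O 2, S 2, halogen 1); for lowercase aromatic atoms, an aromatic c carries 1 H when it has two neighbours and 0 H with three, and aromatic n carries 0 H:
  atom 1: F (halogen, monovalent) → 0 H
  atom 2: aromatic c, 3 neighbours → 0 H
  atom 3: aromatic c, 3 neighbours → 0 H
  atom 4: aromatic c, 2 neighbours → 1 H
  atom 5: aromatic c, 2 neighbours → 1 H
  atom 6: aromatic c, 2 neighbours → 1 H
  atom 7: aromatic c, 2 neighbours → 1 H
  atom 8: aromatic c, 3 neighbours → 0 H
  atom 9: aromatic c, 2 neighbours → 1 H
  atom 10: aromatic c, 2 neighbours → 1 H
  atom 11: aromatic c, 2 neighbours → 1 H
Totals → C:10, H:7, F:1.
In Hill order: C10H7F.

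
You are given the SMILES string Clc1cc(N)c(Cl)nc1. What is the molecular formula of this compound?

C5H4Cl2N2

Walk through each heavy atom and fill implicit hydrogens from standard valence (C 4, N 3, O 2, S 2, halogen 1); for lowercase aromatic atoms, an aromatic c carries 1 H when it has two neighbours and 0 H with three, and aromatic n carries 0 H:
  atom 1: Cl (halogen, monovalent) → 0 H
  atom 2: aromatic c, 3 neighbours → 0 H
  atom 3: aromatic c, 2 neighbours → 1 H
  atom 4: aromatic c, 3 neighbours → 0 H
  atom 5: N, bond orders sum to 1 (valence 3) → 2 H
  atom 6: aromatic c, 3 neighbours → 0 H
  atom 7: Cl (halogen, monovalent) → 0 H
  atom 8: aromatic n, 2 neighbours → 0 H
  atom 9: aromatic c, 2 neighbours → 1 H
Totals → C:5, H:4, Cl:2, N:2.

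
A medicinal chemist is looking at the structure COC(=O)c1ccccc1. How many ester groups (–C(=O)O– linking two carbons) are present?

The ester motif appears at heavy-atom position 3 in the SMILES.
Ester count: 1.

1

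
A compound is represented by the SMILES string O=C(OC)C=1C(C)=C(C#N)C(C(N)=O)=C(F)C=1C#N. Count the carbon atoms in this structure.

Count every carbon token in the SMILES (each C, including those in ring-closure positions and inside branches).
Carbon count: 12.

12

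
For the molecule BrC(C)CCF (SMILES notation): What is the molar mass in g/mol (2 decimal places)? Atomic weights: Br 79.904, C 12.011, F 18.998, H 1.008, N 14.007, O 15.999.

First, the molecular formula is C4H8BrF (counting implicit H from valence).
  Br: 1 × 79.904 = 79.904
  C: 4 × 12.011 = 48.044
  F: 1 × 18.998 = 18.998
  H: 8 × 1.008 = 8.064
Sum: 1×79.904 + 4×12.011 + 1×18.998 + 8×1.008 = 155.010 → 155.01 g/mol.

155.01 g/mol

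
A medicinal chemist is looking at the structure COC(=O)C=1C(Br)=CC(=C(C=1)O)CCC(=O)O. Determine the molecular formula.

Walk through each heavy atom and fill implicit hydrogens from standard valence (C 4, N 3, O 2, S 2, halogen 1):
  atom 1: C, bond orders sum to 1 (valence 4) → 3 H
  atom 2: O, bond orders sum to 2 (valence 2) → 0 H
  atom 3: C, bond orders sum to 4 (valence 4) → 0 H
  atom 4: O, bond orders sum to 2 (valence 2) → 0 H
  atom 5: C, bond orders sum to 4 (valence 4) → 0 H
  atom 6: C, bond orders sum to 4 (valence 4) → 0 H
  atom 7: Br (halogen, monovalent) → 0 H
  atom 8: C, bond orders sum to 3 (valence 4) → 1 H
  atom 9: C, bond orders sum to 4 (valence 4) → 0 H
  atom 10: C, bond orders sum to 4 (valence 4) → 0 H
  atom 11: C, bond orders sum to 3 (valence 4) → 1 H
  atom 12: O, bond orders sum to 1 (valence 2) → 1 H
  atom 13: C, bond orders sum to 2 (valence 4) → 2 H
  atom 14: C, bond orders sum to 2 (valence 4) → 2 H
  atom 15: C, bond orders sum to 4 (valence 4) → 0 H
  atom 16: O, bond orders sum to 2 (valence 2) → 0 H
  atom 17: O, bond orders sum to 1 (valence 2) → 1 H
Totals → C:11, H:11, Br:1, O:5.

C11H11BrO5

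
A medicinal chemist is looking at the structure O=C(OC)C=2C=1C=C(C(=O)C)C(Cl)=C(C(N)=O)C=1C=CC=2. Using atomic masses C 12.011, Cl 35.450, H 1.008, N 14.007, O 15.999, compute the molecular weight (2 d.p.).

First, the molecular formula is C15H12ClNO4 (counting implicit H from valence).
  C: 15 × 12.011 = 180.165
  Cl: 1 × 35.450 = 35.450
  H: 12 × 1.008 = 12.096
  N: 1 × 14.007 = 14.007
  O: 4 × 15.999 = 63.996
Sum: 15×12.011 + 1×35.450 + 12×1.008 + 1×14.007 + 4×15.999 = 305.714 → 305.71 g/mol.

305.71 g/mol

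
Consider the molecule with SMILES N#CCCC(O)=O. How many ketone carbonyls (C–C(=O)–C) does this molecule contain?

0

Scan the SMILES for the ketone motif — none present.
Groups that are present: 1 carboxylic acid, 1 nitrile.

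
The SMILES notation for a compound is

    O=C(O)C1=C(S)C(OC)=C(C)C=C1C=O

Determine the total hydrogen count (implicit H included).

10

Walk through each heavy atom and fill implicit hydrogens from standard valence (C 4, N 3, O 2, S 2, halogen 1):
  atom 1: O, bond orders sum to 2 (valence 2) → 0 H
  atom 2: C, bond orders sum to 4 (valence 4) → 0 H
  atom 3: O, bond orders sum to 1 (valence 2) → 1 H
  atom 4: C, bond orders sum to 4 (valence 4) → 0 H
  atom 5: C, bond orders sum to 4 (valence 4) → 0 H
  atom 6: S, bond orders sum to 1 (valence 2) → 1 H
  atom 7: C, bond orders sum to 4 (valence 4) → 0 H
  atom 8: O, bond orders sum to 2 (valence 2) → 0 H
  atom 9: C, bond orders sum to 1 (valence 4) → 3 H
  atom 10: C, bond orders sum to 4 (valence 4) → 0 H
  atom 11: C, bond orders sum to 1 (valence 4) → 3 H
  atom 12: C, bond orders sum to 3 (valence 4) → 1 H
  atom 13: C, bond orders sum to 4 (valence 4) → 0 H
  atom 14: C, bond orders sum to 3 (valence 4) → 1 H
  atom 15: O, bond orders sum to 2 (valence 2) → 0 H
Total hydrogens: 10.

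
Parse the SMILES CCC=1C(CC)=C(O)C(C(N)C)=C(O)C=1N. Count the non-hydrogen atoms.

16

Every atom symbol written in the SMILES (organic subset) is one heavy atom; implicit H are not written.
Heavy atoms by element → C:12, N:2, O:2.
Total: 16.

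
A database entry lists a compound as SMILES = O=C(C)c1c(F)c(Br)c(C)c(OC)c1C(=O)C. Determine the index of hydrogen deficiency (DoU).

Molecular formula: C12H12BrFO3.
DoU = (2C + 2 + N − H − X) / 2, where X is the halogen count and O/S are ignored.
    = (2·12 + 2 + 0 − 12 − 2) / 2 = 12 / 2 = 6.

6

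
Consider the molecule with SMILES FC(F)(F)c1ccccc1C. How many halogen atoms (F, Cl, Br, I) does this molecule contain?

Halogen atoms appear at heavy-atom positions 1, 3, 4 (3×F).
Halogen count: 3.

3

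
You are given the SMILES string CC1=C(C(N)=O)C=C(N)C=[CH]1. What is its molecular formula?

C8H10N2O

Walk through each heavy atom and fill implicit hydrogens from standard valence (C 4, N 3, O 2, S 2, halogen 1):
  atom 1: C, bond orders sum to 1 (valence 4) → 3 H
  atom 2: C, bond orders sum to 4 (valence 4) → 0 H
  atom 3: C, bond orders sum to 4 (valence 4) → 0 H
  atom 4: C, bond orders sum to 4 (valence 4) → 0 H
  atom 5: N, bond orders sum to 1 (valence 3) → 2 H
  atom 6: O, bond orders sum to 2 (valence 2) → 0 H
  atom 7: C, bond orders sum to 3 (valence 4) → 1 H
  atom 8: C, bond orders sum to 4 (valence 4) → 0 H
  atom 9: N, bond orders sum to 1 (valence 3) → 2 H
  atom 10: C, bond orders sum to 3 (valence 4) → 1 H
  atom 11: C with explicit H count 1
Totals → C:8, H:10, N:2, O:1.
In Hill order: C8H10N2O.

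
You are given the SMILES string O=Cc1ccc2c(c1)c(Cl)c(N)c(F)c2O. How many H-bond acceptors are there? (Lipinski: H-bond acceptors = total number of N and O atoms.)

N atoms: 1; O atoms: 2.
Lipinski HBA = 1 + 2 = 3.

3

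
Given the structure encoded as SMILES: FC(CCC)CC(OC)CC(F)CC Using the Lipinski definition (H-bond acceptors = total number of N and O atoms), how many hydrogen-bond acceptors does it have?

N atoms: 0; O atoms: 1.
Lipinski HBA = 0 + 1 = 1.

1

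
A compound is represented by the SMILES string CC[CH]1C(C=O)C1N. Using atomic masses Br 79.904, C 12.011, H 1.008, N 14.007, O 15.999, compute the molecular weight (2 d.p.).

113.16 g/mol

First, the molecular formula is C6H11NO (counting implicit H from valence).
  C: 6 × 12.011 = 72.066
  H: 11 × 1.008 = 11.088
  N: 1 × 14.007 = 14.007
  O: 1 × 15.999 = 15.999
Sum: 6×12.011 + 11×1.008 + 1×14.007 + 1×15.999 = 113.160 → 113.16 g/mol.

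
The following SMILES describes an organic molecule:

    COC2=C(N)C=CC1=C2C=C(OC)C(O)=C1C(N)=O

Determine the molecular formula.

Walk through each heavy atom and fill implicit hydrogens from standard valence (C 4, N 3, O 2, S 2, halogen 1):
  atom 1: C, bond orders sum to 1 (valence 4) → 3 H
  atom 2: O, bond orders sum to 2 (valence 2) → 0 H
  atom 3: C, bond orders sum to 4 (valence 4) → 0 H
  atom 4: C, bond orders sum to 4 (valence 4) → 0 H
  atom 5: N, bond orders sum to 1 (valence 3) → 2 H
  atom 6: C, bond orders sum to 3 (valence 4) → 1 H
  atom 7: C, bond orders sum to 3 (valence 4) → 1 H
  atom 8: C, bond orders sum to 4 (valence 4) → 0 H
  atom 9: C, bond orders sum to 4 (valence 4) → 0 H
  atom 10: C, bond orders sum to 3 (valence 4) → 1 H
  atom 11: C, bond orders sum to 4 (valence 4) → 0 H
  atom 12: O, bond orders sum to 2 (valence 2) → 0 H
  atom 13: C, bond orders sum to 1 (valence 4) → 3 H
  atom 14: C, bond orders sum to 4 (valence 4) → 0 H
  atom 15: O, bond orders sum to 1 (valence 2) → 1 H
  atom 16: C, bond orders sum to 4 (valence 4) → 0 H
  atom 17: C, bond orders sum to 4 (valence 4) → 0 H
  atom 18: N, bond orders sum to 1 (valence 3) → 2 H
  atom 19: O, bond orders sum to 2 (valence 2) → 0 H
Totals → C:13, H:14, N:2, O:4.

C13H14N2O4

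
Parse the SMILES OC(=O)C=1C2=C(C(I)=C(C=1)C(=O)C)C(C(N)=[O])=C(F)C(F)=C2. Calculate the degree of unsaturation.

Molecular formula: C14H8F2INO4.
DoU = (2C + 2 + N − H − X) / 2, where X is the halogen count and O/S are ignored.
    = (2·14 + 2 + 1 − 8 − 3) / 2 = 20 / 2 = 10.

10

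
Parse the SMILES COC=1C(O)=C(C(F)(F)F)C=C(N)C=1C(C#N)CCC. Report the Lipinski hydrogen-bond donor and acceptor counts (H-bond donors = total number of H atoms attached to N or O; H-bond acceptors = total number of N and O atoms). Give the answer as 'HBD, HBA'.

Donors: find every N or O and count the H atoms it carries.
  atom 2 (O): bond orders sum to 2 → 0 H
  atom 5 (O): bond orders sum to 1 → 1 H
  atom 13 (N): bond orders sum to 1 → 2 H
  atom 17 (N): bond orders sum to 3 → 0 H
Lipinski HBD = 3.
Acceptors: N atoms = 2, O atoms = 2 → HBA = 4.

3, 4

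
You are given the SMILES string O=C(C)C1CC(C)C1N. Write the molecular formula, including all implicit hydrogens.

C7H13NO

Walk through each heavy atom and fill implicit hydrogens from standard valence (C 4, N 3, O 2, S 2, halogen 1):
  atom 1: O, bond orders sum to 2 (valence 2) → 0 H
  atom 2: C, bond orders sum to 4 (valence 4) → 0 H
  atom 3: C, bond orders sum to 1 (valence 4) → 3 H
  atom 4: C, bond orders sum to 3 (valence 4) → 1 H
  atom 5: C, bond orders sum to 2 (valence 4) → 2 H
  atom 6: C, bond orders sum to 3 (valence 4) → 1 H
  atom 7: C, bond orders sum to 1 (valence 4) → 3 H
  atom 8: C, bond orders sum to 3 (valence 4) → 1 H
  atom 9: N, bond orders sum to 1 (valence 3) → 2 H
Totals → C:7, H:13, N:1, O:1.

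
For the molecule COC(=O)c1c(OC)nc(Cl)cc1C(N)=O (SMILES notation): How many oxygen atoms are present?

4

Scan the SMILES for O atoms (remember two-letter symbols like Cl and Br are single atoms).
Oxygen count: 4.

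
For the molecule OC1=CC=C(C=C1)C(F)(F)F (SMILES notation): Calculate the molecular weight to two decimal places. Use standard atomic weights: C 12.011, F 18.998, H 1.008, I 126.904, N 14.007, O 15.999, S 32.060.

First, the molecular formula is C7H5F3O (counting implicit H from valence).
  C: 7 × 12.011 = 84.077
  F: 3 × 18.998 = 56.994
  H: 5 × 1.008 = 5.040
  O: 1 × 15.999 = 15.999
Sum: 7×12.011 + 3×18.998 + 5×1.008 + 1×15.999 = 162.110 → 162.11 g/mol.

162.11 g/mol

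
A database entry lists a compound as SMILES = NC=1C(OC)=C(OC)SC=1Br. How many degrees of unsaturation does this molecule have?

Molecular formula: C6H8BrNO2S.
DoU = (2C + 2 + N − H − X) / 2, where X is the halogen count and O/S are ignored.
    = (2·6 + 2 + 1 − 8 − 1) / 2 = 6 / 2 = 3.

3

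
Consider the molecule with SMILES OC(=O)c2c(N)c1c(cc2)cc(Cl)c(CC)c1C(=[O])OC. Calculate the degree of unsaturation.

Molecular formula: C15H14ClNO4.
DoU = (2C + 2 + N − H − X) / 2, where X is the halogen count and O/S are ignored.
    = (2·15 + 2 + 1 − 14 − 1) / 2 = 18 / 2 = 9.

9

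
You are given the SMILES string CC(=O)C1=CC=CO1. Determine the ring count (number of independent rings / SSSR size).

1

In SMILES, each pair of matching ring-closure digits denotes one ring-closing bond; the number of such bonds equals the number of independent rings.
Ring-closure bonds here: 1.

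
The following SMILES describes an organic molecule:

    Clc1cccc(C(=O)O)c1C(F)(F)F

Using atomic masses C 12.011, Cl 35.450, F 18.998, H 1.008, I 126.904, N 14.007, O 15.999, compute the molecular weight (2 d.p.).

224.56 g/mol

First, the molecular formula is C8H4ClF3O2 (counting implicit H from valence).
  C: 8 × 12.011 = 96.088
  Cl: 1 × 35.450 = 35.450
  F: 3 × 18.998 = 56.994
  H: 4 × 1.008 = 4.032
  O: 2 × 15.999 = 31.998
Sum: 8×12.011 + 1×35.450 + 3×18.998 + 4×1.008 + 2×15.999 = 224.562 → 224.56 g/mol.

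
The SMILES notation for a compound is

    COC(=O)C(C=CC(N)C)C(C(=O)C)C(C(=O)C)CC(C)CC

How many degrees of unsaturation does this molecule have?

4

Degree of unsaturation = (number of rings) + (number of π bonds).
Ring closures in the SMILES: 0.
π bonds: 4 double bonds (each 1 DoU) → 4 DoU from unsaturation.
Total DoU = 0 + 4 = 4.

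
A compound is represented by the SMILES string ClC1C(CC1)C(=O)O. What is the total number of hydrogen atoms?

7

Walk through each heavy atom and fill implicit hydrogens from standard valence (C 4, N 3, O 2, S 2, halogen 1):
  atom 1: Cl (halogen, monovalent) → 0 H
  atom 2: C, bond orders sum to 3 (valence 4) → 1 H
  atom 3: C, bond orders sum to 3 (valence 4) → 1 H
  atom 4: C, bond orders sum to 2 (valence 4) → 2 H
  atom 5: C, bond orders sum to 2 (valence 4) → 2 H
  atom 6: C, bond orders sum to 4 (valence 4) → 0 H
  atom 7: O, bond orders sum to 2 (valence 2) → 0 H
  atom 8: O, bond orders sum to 1 (valence 2) → 1 H
Total hydrogens: 7.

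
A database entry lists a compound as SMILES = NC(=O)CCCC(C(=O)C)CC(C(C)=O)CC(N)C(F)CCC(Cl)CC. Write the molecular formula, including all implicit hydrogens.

Walk through each heavy atom and fill implicit hydrogens from standard valence (C 4, N 3, O 2, S 2, halogen 1):
  atom 1: N, bond orders sum to 1 (valence 3) → 2 H
  atom 2: C, bond orders sum to 4 (valence 4) → 0 H
  atom 3: O, bond orders sum to 2 (valence 2) → 0 H
  atom 4: C, bond orders sum to 2 (valence 4) → 2 H
  atom 5: C, bond orders sum to 2 (valence 4) → 2 H
  atom 6: C, bond orders sum to 2 (valence 4) → 2 H
  atom 7: C, bond orders sum to 3 (valence 4) → 1 H
  atom 8: C, bond orders sum to 4 (valence 4) → 0 H
  atom 9: O, bond orders sum to 2 (valence 2) → 0 H
  atom 10: C, bond orders sum to 1 (valence 4) → 3 H
  atom 11: C, bond orders sum to 2 (valence 4) → 2 H
  atom 12: C, bond orders sum to 3 (valence 4) → 1 H
  atom 13: C, bond orders sum to 4 (valence 4) → 0 H
  atom 14: C, bond orders sum to 1 (valence 4) → 3 H
  atom 15: O, bond orders sum to 2 (valence 2) → 0 H
  atom 16: C, bond orders sum to 2 (valence 4) → 2 H
  atom 17: C, bond orders sum to 3 (valence 4) → 1 H
  atom 18: N, bond orders sum to 1 (valence 3) → 2 H
  atom 19: C, bond orders sum to 3 (valence 4) → 1 H
  atom 20: F (halogen, monovalent) → 0 H
  atom 21: C, bond orders sum to 2 (valence 4) → 2 H
  atom 22: C, bond orders sum to 2 (valence 4) → 2 H
  atom 23: C, bond orders sum to 3 (valence 4) → 1 H
  atom 24: Cl (halogen, monovalent) → 0 H
  atom 25: C, bond orders sum to 2 (valence 4) → 2 H
  atom 26: C, bond orders sum to 1 (valence 4) → 3 H
Totals → C:19, H:34, Cl:1, F:1, N:2, O:3.
In Hill order: C19H34ClFN2O3.

C19H34ClFN2O3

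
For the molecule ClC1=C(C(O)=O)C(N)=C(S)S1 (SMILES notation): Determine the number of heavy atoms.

Every atom symbol written in the SMILES (organic subset) is one heavy atom; implicit H are not written.
Heavy atoms by element → C:5, Cl:1, N:1, O:2, S:2.
Total: 11.

11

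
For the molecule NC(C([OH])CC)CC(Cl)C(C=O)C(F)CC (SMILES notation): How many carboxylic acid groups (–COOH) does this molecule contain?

0

Scan the SMILES for the carboxylic acid motif — none present.
Groups that are present: 1 aldehyde, 1 hydroxyl, 1 primary amine.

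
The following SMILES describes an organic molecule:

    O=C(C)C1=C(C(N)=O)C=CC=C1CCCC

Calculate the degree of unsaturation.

Molecular formula: C13H17NO2.
DoU = (2C + 2 + N − H − X) / 2, where X is the halogen count and O/S are ignored.
    = (2·13 + 2 + 1 − 17 − 0) / 2 = 12 / 2 = 6.

6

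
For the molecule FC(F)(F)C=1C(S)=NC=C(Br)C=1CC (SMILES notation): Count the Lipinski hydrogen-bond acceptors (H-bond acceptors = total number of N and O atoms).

N atoms: 1; O atoms: 0.
Lipinski HBA = 1 + 0 = 1.

1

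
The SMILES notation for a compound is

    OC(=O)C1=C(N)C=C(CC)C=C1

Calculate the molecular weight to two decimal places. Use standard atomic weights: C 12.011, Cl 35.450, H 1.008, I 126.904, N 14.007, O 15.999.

165.19 g/mol

First, the molecular formula is C9H11NO2 (counting implicit H from valence).
  C: 9 × 12.011 = 108.099
  H: 11 × 1.008 = 11.088
  N: 1 × 14.007 = 14.007
  O: 2 × 15.999 = 31.998
Sum: 9×12.011 + 11×1.008 + 1×14.007 + 2×15.999 = 165.192 → 165.19 g/mol.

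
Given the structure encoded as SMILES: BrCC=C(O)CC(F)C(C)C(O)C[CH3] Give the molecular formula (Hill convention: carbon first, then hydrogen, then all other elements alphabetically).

Walk through each heavy atom and fill implicit hydrogens from standard valence (C 4, N 3, O 2, S 2, halogen 1):
  atom 1: Br (halogen, monovalent) → 0 H
  atom 2: C, bond orders sum to 2 (valence 4) → 2 H
  atom 3: C, bond orders sum to 3 (valence 4) → 1 H
  atom 4: C, bond orders sum to 4 (valence 4) → 0 H
  atom 5: O, bond orders sum to 1 (valence 2) → 1 H
  atom 6: C, bond orders sum to 2 (valence 4) → 2 H
  atom 7: C, bond orders sum to 3 (valence 4) → 1 H
  atom 8: F (halogen, monovalent) → 0 H
  atom 9: C, bond orders sum to 3 (valence 4) → 1 H
  atom 10: C, bond orders sum to 1 (valence 4) → 3 H
  atom 11: C, bond orders sum to 3 (valence 4) → 1 H
  atom 12: O, bond orders sum to 1 (valence 2) → 1 H
  atom 13: C, bond orders sum to 2 (valence 4) → 2 H
  atom 14: C with explicit H count 3
Totals → C:10, H:18, Br:1, F:1, O:2.
In Hill order: C10H18BrFO2.

C10H18BrFO2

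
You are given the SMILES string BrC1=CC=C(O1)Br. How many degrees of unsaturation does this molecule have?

Degree of unsaturation = (number of rings) + (number of π bonds).
Ring closures in the SMILES: 1.
π bonds: 2 double bonds (each 1 DoU) → 2 DoU from unsaturation.
Total DoU = 1 + 2 = 3.

3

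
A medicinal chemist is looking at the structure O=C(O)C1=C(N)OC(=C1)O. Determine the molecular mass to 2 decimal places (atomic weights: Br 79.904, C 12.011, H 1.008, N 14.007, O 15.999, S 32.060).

143.10 g/mol

First, the molecular formula is C5H5NO4 (counting implicit H from valence).
  C: 5 × 12.011 = 60.055
  H: 5 × 1.008 = 5.040
  N: 1 × 14.007 = 14.007
  O: 4 × 15.999 = 63.996
Sum: 5×12.011 + 5×1.008 + 1×14.007 + 4×15.999 = 143.098 → 143.10 g/mol.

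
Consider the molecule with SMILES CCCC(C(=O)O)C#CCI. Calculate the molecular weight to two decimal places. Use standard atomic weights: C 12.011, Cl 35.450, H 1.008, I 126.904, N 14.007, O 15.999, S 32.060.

First, the molecular formula is C8H11IO2 (counting implicit H from valence).
  C: 8 × 12.011 = 96.088
  H: 11 × 1.008 = 11.088
  I: 1 × 126.904 = 126.904
  O: 2 × 15.999 = 31.998
Sum: 8×12.011 + 11×1.008 + 1×126.904 + 2×15.999 = 266.078 → 266.08 g/mol.

266.08 g/mol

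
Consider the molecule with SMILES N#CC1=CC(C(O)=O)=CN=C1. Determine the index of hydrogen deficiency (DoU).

Degree of unsaturation = (number of rings) + (number of π bonds).
Ring closures in the SMILES: 1.
π bonds: 4 double bonds (each 1 DoU), 1 triple bond (each 2 DoU) → 6 DoU from unsaturation.
Total DoU = 1 + 6 = 7.

7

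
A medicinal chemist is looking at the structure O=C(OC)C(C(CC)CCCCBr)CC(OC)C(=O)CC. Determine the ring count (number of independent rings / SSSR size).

In SMILES, each pair of matching ring-closure digits denotes one ring-closing bond; the number of such bonds equals the number of independent rings.
Ring-closure bonds here: 0.

0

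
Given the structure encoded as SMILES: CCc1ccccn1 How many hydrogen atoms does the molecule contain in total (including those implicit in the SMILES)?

9

Walk through each heavy atom and fill implicit hydrogens from standard valence (C 4, N 3, O 2, S 2, halogen 1); for lowercase aromatic atoms, an aromatic c carries 1 H when it has two neighbours and 0 H with three, and aromatic n carries 0 H:
  atom 1: C, bond orders sum to 1 (valence 4) → 3 H
  atom 2: C, bond orders sum to 2 (valence 4) → 2 H
  atom 3: aromatic c, 3 neighbours → 0 H
  atom 4: aromatic c, 2 neighbours → 1 H
  atom 5: aromatic c, 2 neighbours → 1 H
  atom 6: aromatic c, 2 neighbours → 1 H
  atom 7: aromatic c, 2 neighbours → 1 H
  atom 8: aromatic n, 2 neighbours → 0 H
Total hydrogens: 9.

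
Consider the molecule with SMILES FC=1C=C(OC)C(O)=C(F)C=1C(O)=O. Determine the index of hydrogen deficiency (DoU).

5

Degree of unsaturation = (number of rings) + (number of π bonds).
Ring closures in the SMILES: 1.
π bonds: 4 double bonds (each 1 DoU) → 4 DoU from unsaturation.
Total DoU = 1 + 4 = 5.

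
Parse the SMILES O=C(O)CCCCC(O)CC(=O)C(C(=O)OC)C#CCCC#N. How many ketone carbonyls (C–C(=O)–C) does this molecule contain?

The ketone motif appears at heavy-atom position 11 in the SMILES.
Other groups present: 1 alkyne, 1 carboxylic acid, 1 ester, 1 hydroxyl, 1 nitrile.
Ketone count: 1.

1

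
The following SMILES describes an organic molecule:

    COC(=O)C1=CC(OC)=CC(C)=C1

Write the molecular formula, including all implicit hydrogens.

Walk through each heavy atom and fill implicit hydrogens from standard valence (C 4, N 3, O 2, S 2, halogen 1):
  atom 1: C, bond orders sum to 1 (valence 4) → 3 H
  atom 2: O, bond orders sum to 2 (valence 2) → 0 H
  atom 3: C, bond orders sum to 4 (valence 4) → 0 H
  atom 4: O, bond orders sum to 2 (valence 2) → 0 H
  atom 5: C, bond orders sum to 4 (valence 4) → 0 H
  atom 6: C, bond orders sum to 3 (valence 4) → 1 H
  atom 7: C, bond orders sum to 4 (valence 4) → 0 H
  atom 8: O, bond orders sum to 2 (valence 2) → 0 H
  atom 9: C, bond orders sum to 1 (valence 4) → 3 H
  atom 10: C, bond orders sum to 3 (valence 4) → 1 H
  atom 11: C, bond orders sum to 4 (valence 4) → 0 H
  atom 12: C, bond orders sum to 1 (valence 4) → 3 H
  atom 13: C, bond orders sum to 3 (valence 4) → 1 H
Totals → C:10, H:12, O:3.
In Hill order: C10H12O3.

C10H12O3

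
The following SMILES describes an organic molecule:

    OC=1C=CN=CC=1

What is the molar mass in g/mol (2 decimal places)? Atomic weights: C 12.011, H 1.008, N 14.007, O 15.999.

95.10 g/mol

First, the molecular formula is C5H5NO (counting implicit H from valence).
  C: 5 × 12.011 = 60.055
  H: 5 × 1.008 = 5.040
  N: 1 × 14.007 = 14.007
  O: 1 × 15.999 = 15.999
Sum: 5×12.011 + 5×1.008 + 1×14.007 + 1×15.999 = 95.101 → 95.10 g/mol.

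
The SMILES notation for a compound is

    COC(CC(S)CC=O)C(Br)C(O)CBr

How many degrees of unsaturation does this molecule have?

Degree of unsaturation = (number of rings) + (number of π bonds).
Ring closures in the SMILES: 0.
π bonds: 1 double bond (each 1 DoU) → 1 DoU from unsaturation.
Total DoU = 0 + 1 = 1.

1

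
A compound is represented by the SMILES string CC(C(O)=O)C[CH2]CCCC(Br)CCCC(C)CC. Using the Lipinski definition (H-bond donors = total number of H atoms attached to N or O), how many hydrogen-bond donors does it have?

Donors: find every N or O and count the H atoms it carries.
  atom 4 (O): bond orders sum to 1 → 1 H
  atom 5 (O): bond orders sum to 2 → 0 H
Lipinski HBD = 1.

1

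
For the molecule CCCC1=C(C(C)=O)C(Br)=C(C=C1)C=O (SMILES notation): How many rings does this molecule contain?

In SMILES, each pair of matching ring-closure digits denotes one ring-closing bond; the number of such bonds equals the number of independent rings.
Ring-closure bonds here: 1.

1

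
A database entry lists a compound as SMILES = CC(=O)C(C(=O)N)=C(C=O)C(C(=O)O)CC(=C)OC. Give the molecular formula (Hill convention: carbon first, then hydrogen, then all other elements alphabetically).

C12H15NO6

Walk through each heavy atom and fill implicit hydrogens from standard valence (C 4, N 3, O 2, S 2, halogen 1):
  atom 1: C, bond orders sum to 1 (valence 4) → 3 H
  atom 2: C, bond orders sum to 4 (valence 4) → 0 H
  atom 3: O, bond orders sum to 2 (valence 2) → 0 H
  atom 4: C, bond orders sum to 4 (valence 4) → 0 H
  atom 5: C, bond orders sum to 4 (valence 4) → 0 H
  atom 6: O, bond orders sum to 2 (valence 2) → 0 H
  atom 7: N, bond orders sum to 1 (valence 3) → 2 H
  atom 8: C, bond orders sum to 4 (valence 4) → 0 H
  atom 9: C, bond orders sum to 3 (valence 4) → 1 H
  atom 10: O, bond orders sum to 2 (valence 2) → 0 H
  atom 11: C, bond orders sum to 3 (valence 4) → 1 H
  atom 12: C, bond orders sum to 4 (valence 4) → 0 H
  atom 13: O, bond orders sum to 2 (valence 2) → 0 H
  atom 14: O, bond orders sum to 1 (valence 2) → 1 H
  atom 15: C, bond orders sum to 2 (valence 4) → 2 H
  atom 16: C, bond orders sum to 4 (valence 4) → 0 H
  atom 17: C, bond orders sum to 2 (valence 4) → 2 H
  atom 18: O, bond orders sum to 2 (valence 2) → 0 H
  atom 19: C, bond orders sum to 1 (valence 4) → 3 H
Totals → C:12, H:15, N:1, O:6.
In Hill order: C12H15NO6.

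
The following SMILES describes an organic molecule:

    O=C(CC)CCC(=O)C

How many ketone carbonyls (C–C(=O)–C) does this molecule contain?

2

The ketone motif appears at heavy-atom positions 2, 7 in the SMILES.
Ketone count: 2.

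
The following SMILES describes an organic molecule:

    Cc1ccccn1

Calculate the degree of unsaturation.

4

Molecular formula: C6H7N.
DoU = (2C + 2 + N − H − X) / 2, where X is the halogen count and O/S are ignored.
    = (2·6 + 2 + 1 − 7 − 0) / 2 = 8 / 2 = 4.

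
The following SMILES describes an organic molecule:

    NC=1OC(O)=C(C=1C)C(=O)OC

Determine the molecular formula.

C7H9NO4

Walk through each heavy atom and fill implicit hydrogens from standard valence (C 4, N 3, O 2, S 2, halogen 1):
  atom 1: N, bond orders sum to 1 (valence 3) → 2 H
  atom 2: C, bond orders sum to 4 (valence 4) → 0 H
  atom 3: O, bond orders sum to 2 (valence 2) → 0 H
  atom 4: C, bond orders sum to 4 (valence 4) → 0 H
  atom 5: O, bond orders sum to 1 (valence 2) → 1 H
  atom 6: C, bond orders sum to 4 (valence 4) → 0 H
  atom 7: C, bond orders sum to 4 (valence 4) → 0 H
  atom 8: C, bond orders sum to 1 (valence 4) → 3 H
  atom 9: C, bond orders sum to 4 (valence 4) → 0 H
  atom 10: O, bond orders sum to 2 (valence 2) → 0 H
  atom 11: O, bond orders sum to 2 (valence 2) → 0 H
  atom 12: C, bond orders sum to 1 (valence 4) → 3 H
Totals → C:7, H:9, N:1, O:4.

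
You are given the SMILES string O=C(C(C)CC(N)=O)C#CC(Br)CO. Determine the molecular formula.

C9H12BrNO3

Walk through each heavy atom and fill implicit hydrogens from standard valence (C 4, N 3, O 2, S 2, halogen 1):
  atom 1: O, bond orders sum to 2 (valence 2) → 0 H
  atom 2: C, bond orders sum to 4 (valence 4) → 0 H
  atom 3: C, bond orders sum to 3 (valence 4) → 1 H
  atom 4: C, bond orders sum to 1 (valence 4) → 3 H
  atom 5: C, bond orders sum to 2 (valence 4) → 2 H
  atom 6: C, bond orders sum to 4 (valence 4) → 0 H
  atom 7: N, bond orders sum to 1 (valence 3) → 2 H
  atom 8: O, bond orders sum to 2 (valence 2) → 0 H
  atom 9: C, bond orders sum to 4 (valence 4) → 0 H
  atom 10: C, bond orders sum to 4 (valence 4) → 0 H
  atom 11: C, bond orders sum to 3 (valence 4) → 1 H
  atom 12: Br (halogen, monovalent) → 0 H
  atom 13: C, bond orders sum to 2 (valence 4) → 2 H
  atom 14: O, bond orders sum to 1 (valence 2) → 1 H
Totals → C:9, H:12, Br:1, N:1, O:3.
In Hill order: C9H12BrNO3.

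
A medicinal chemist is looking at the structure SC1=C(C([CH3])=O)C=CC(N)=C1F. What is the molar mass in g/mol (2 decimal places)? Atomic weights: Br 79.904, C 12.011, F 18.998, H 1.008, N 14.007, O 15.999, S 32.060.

185.22 g/mol

First, the molecular formula is C8H8FNOS (counting implicit H from valence).
  C: 8 × 12.011 = 96.088
  F: 1 × 18.998 = 18.998
  H: 8 × 1.008 = 8.064
  N: 1 × 14.007 = 14.007
  O: 1 × 15.999 = 15.999
  S: 1 × 32.060 = 32.060
Sum: 8×12.011 + 1×18.998 + 8×1.008 + 1×14.007 + 1×15.999 + 1×32.060 = 185.216 → 185.22 g/mol.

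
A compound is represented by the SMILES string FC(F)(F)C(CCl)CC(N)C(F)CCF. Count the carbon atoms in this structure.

Count every carbon token in the SMILES (each C, including those in ring-closure positions and inside branches).
Carbon count: 8.

8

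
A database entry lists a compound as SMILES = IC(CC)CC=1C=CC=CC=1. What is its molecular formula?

Walk through each heavy atom and fill implicit hydrogens from standard valence (C 4, N 3, O 2, S 2, halogen 1):
  atom 1: I (halogen, monovalent) → 0 H
  atom 2: C, bond orders sum to 3 (valence 4) → 1 H
  atom 3: C, bond orders sum to 2 (valence 4) → 2 H
  atom 4: C, bond orders sum to 1 (valence 4) → 3 H
  atom 5: C, bond orders sum to 2 (valence 4) → 2 H
  atom 6: C, bond orders sum to 4 (valence 4) → 0 H
  atom 7: C, bond orders sum to 3 (valence 4) → 1 H
  atom 8: C, bond orders sum to 3 (valence 4) → 1 H
  atom 9: C, bond orders sum to 3 (valence 4) → 1 H
  atom 10: C, bond orders sum to 3 (valence 4) → 1 H
  atom 11: C, bond orders sum to 3 (valence 4) → 1 H
Totals → C:10, H:13, I:1.
In Hill order: C10H13I.

C10H13I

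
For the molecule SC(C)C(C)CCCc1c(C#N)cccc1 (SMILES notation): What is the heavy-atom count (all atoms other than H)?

16

Every atom symbol written in the SMILES (organic subset) is one heavy atom; implicit H are not written.
Heavy atoms by element → C:14, N:1, S:1.
Total: 16.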